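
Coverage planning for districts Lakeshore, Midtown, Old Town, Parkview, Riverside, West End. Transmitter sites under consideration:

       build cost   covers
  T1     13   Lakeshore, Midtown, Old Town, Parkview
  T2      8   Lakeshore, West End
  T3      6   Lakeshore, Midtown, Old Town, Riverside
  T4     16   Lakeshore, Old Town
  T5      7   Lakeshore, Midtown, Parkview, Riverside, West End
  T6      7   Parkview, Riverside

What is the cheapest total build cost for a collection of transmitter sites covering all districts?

13

T3, T5 cover every district at build cost 6 + 7 = 13.
Any cover uses at least 2 transmitter sites; among all covering selections none totals below 13.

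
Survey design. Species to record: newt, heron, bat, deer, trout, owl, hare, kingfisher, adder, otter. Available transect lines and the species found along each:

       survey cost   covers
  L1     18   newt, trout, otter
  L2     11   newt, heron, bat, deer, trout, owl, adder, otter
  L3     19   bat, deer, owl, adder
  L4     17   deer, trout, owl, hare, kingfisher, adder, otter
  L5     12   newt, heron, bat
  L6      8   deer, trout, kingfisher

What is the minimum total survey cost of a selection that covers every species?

28

L2, L4 cover every species at survey cost 11 + 17 = 28.
Any cover uses at least 2 transects; among all covering selections none totals below 28.
Greedy by coverage-per-survey cost would pick L2, L6, L4 for 36 — worse than the optimum 28.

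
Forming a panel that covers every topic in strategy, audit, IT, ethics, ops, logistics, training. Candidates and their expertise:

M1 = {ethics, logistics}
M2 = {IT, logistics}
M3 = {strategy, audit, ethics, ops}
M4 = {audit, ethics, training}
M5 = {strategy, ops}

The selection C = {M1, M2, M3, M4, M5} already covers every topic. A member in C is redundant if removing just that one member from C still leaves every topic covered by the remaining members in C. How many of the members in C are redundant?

Drop M1: the rest still cover every topic — redundant.
Drop M2: IT uncovered — not redundant.
Drop M3: the rest still cover every topic — redundant.
Drop M4: training uncovered — not redundant.
Drop M5: the rest still cover every topic — redundant.
3 redundant: M1, M3, M5.

3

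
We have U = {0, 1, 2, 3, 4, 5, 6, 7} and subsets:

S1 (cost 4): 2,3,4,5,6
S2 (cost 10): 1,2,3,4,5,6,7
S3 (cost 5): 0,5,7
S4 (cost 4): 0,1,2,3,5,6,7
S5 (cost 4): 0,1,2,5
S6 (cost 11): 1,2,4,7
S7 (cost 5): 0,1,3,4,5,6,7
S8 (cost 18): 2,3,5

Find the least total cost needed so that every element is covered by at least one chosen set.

8

S1, S4 cover every element at cost 4 + 4 = 8.
Any cover uses at least 2 sets; among all covering selections none totals below 8.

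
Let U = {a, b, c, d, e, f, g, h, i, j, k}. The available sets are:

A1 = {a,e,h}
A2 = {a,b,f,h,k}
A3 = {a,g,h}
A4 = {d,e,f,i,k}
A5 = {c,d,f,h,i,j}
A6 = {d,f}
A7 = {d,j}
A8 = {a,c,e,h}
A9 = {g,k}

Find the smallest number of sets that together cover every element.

4

A1, A2, A3, A5 together cover {a, b, c, d, e, f, g, h, i, j, k} — every element.
No 3 of the 9 sets cover everything (all 84 triples fall short), so 4 is minimum.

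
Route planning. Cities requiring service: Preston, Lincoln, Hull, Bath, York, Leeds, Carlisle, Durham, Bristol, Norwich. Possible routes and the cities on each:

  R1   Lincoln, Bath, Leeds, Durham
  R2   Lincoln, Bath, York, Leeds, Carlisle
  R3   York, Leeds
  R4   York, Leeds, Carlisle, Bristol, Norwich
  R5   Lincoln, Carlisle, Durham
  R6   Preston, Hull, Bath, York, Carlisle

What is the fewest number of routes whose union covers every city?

R1, R4, R6 together cover {Preston, Lincoln, Hull, Bath, York, Leeds, Carlisle, Durham, Bristol, Norwich} — every city.
No 2 of the 6 routes cover everything (all 15 pairs fall short), so 3 is minimum.
Greedy (largest uncovered first) would take R2, R4, R6, R1 — 4 routes — but 3 suffice.

3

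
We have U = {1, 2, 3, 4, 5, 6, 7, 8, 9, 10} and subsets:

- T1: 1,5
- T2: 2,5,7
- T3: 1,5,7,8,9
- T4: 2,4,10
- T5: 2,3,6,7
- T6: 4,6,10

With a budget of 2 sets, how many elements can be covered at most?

Choosing T3, T4 covers {1, 2, 4, 5, 7, 8, 9, 10} — 8 elements.
No choice of 2 sets does better; here 3, 6 are left uncovered.

8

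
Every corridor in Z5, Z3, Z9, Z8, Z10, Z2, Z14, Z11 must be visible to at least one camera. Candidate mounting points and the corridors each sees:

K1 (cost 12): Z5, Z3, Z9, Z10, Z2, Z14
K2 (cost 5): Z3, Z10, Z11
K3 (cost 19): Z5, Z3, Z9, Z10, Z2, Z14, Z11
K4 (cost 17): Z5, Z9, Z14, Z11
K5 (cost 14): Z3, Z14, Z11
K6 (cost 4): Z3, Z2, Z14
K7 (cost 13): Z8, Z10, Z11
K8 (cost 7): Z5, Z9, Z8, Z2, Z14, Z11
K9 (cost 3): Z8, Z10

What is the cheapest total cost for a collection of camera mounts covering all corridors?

K2, K8 cover every corridor at cost 5 + 7 = 12.
Any cover uses at least 2 camera mounts; among all covering selections none totals below 12.

12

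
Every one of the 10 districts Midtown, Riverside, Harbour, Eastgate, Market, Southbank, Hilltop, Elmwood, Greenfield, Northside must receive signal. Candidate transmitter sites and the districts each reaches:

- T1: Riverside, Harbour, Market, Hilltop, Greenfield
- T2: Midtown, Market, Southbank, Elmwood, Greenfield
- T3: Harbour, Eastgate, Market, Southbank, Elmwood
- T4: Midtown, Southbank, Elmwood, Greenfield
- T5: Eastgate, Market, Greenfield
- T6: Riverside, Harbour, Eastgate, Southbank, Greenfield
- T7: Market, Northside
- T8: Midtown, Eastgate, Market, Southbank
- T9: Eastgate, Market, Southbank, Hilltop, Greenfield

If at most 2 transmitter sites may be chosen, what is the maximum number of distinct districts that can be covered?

8

Choosing T1, T2 covers {Midtown, Riverside, Harbour, Market, Southbank, Hilltop, Elmwood, Greenfield} — 8 districts.
No choice of 2 transmitter sites does better; here Eastgate, Northside are left uncovered.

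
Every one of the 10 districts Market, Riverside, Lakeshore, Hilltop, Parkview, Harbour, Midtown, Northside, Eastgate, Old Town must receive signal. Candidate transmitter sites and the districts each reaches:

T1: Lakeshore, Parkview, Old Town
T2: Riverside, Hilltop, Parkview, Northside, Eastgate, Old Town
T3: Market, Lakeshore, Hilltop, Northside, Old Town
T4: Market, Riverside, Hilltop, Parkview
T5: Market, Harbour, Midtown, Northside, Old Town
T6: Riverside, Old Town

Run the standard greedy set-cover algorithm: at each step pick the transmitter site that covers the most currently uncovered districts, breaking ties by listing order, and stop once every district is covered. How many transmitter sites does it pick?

Pick 1: T2 covers 6 new districts (Riverside, Hilltop, Parkview, Northside, Eastgate, Old Town).
Pick 2: T5 covers 3 new districts (Market, Harbour, Midtown).
Pick 3: T1 covers 1 new districts (Lakeshore).
Greedy uses 3 transmitter sites.

3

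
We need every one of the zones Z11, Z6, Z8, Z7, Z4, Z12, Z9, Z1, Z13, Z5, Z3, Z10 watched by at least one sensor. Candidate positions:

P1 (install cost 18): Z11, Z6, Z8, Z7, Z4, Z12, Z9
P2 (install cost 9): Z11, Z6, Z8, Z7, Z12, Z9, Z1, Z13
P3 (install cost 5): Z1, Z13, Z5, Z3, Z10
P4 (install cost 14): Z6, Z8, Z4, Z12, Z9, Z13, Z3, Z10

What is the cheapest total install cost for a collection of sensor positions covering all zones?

P1, P3 cover every zone at install cost 18 + 5 = 23.
Any cover uses at least 2 sensor positions; among all covering selections none totals below 23.
Greedy by coverage-per-install cost would pick P3, P2, P4 for 28 — worse than the optimum 23.

23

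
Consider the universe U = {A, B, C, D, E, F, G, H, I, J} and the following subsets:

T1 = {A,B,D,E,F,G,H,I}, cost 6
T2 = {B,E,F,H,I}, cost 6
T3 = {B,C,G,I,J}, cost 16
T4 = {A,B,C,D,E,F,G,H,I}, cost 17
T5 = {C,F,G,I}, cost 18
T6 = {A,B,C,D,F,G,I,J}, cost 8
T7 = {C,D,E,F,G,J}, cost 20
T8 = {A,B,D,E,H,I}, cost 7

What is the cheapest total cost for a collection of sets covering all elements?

T1, T6 cover every element at cost 6 + 8 = 14.
Any cover uses at least 2 sets; among all covering selections none totals below 14.

14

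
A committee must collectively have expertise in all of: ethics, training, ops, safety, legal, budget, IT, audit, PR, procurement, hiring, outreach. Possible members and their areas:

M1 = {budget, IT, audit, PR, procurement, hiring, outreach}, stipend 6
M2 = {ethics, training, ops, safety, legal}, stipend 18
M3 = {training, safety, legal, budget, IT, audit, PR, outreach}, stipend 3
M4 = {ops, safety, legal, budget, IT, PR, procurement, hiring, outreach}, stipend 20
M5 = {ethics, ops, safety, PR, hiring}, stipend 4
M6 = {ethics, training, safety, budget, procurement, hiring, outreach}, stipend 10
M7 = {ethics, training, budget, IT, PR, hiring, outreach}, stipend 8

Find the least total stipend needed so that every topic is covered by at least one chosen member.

13

M1, M3, M5 cover every topic at stipend 6 + 3 + 4 = 13.
Any cover uses at least 2 members; among all covering selections none totals below 13.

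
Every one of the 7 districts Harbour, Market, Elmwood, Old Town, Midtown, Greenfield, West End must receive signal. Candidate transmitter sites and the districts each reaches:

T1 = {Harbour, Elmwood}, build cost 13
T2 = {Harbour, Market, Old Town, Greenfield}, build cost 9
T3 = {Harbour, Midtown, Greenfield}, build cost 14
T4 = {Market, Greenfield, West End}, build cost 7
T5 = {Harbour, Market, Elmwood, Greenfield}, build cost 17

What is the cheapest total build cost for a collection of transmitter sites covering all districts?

43

T1, T2, T3, T4 cover every district at build cost 13 + 9 + 14 + 7 = 43.
Any cover uses at least 4 transmitter sites; among all covering selections none totals below 43.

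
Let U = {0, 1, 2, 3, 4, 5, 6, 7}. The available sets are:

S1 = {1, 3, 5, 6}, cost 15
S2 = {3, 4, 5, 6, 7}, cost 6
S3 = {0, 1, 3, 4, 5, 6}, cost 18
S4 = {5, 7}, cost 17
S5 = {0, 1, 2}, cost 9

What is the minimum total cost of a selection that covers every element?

S2, S5 cover every element at cost 6 + 9 = 15.
Any cover uses at least 2 sets; among all covering selections none totals below 15.

15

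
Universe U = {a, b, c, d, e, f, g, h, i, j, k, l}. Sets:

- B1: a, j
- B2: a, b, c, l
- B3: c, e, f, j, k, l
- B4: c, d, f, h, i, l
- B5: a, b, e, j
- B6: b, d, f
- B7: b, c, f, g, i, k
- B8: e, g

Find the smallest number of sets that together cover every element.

3

B4, B5, B7 together cover {a, b, c, d, e, f, g, h, i, j, k, l} — every element.
No 2 of the 8 sets cover everything (all 28 pairs fall short), so 3 is minimum.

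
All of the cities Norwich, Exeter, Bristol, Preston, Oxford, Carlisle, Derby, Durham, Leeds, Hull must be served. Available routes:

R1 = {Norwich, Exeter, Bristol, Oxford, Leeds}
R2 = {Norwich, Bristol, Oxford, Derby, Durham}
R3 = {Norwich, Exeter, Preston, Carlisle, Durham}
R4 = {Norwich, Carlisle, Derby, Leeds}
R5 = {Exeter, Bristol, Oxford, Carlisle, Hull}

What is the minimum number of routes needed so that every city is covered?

3

R3, R4, R5 together cover {Norwich, Exeter, Bristol, Preston, Oxford, Carlisle, Derby, Durham, Leeds, Hull} — every city.
No 2 of the 5 routes cover everything (all 10 pairs fall short), so 3 is minimum.
Greedy (largest uncovered first) would take R1, R3, R2, R5 — 4 routes — but 3 suffice.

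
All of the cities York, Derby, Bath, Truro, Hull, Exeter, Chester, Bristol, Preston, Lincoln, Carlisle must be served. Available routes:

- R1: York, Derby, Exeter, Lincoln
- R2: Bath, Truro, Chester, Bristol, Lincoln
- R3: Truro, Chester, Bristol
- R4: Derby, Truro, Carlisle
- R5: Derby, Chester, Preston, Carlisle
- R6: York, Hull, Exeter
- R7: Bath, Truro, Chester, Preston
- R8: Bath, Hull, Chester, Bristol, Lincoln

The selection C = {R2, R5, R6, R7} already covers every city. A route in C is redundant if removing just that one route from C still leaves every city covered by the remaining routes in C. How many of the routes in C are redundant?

Drop R2: Bristol, Lincoln uncovered — not redundant.
Drop R5: Derby, Carlisle uncovered — not redundant.
Drop R6: York, Hull, Exeter uncovered — not redundant.
Drop R7: the rest still cover every city — redundant.
1 redundant: R7.

1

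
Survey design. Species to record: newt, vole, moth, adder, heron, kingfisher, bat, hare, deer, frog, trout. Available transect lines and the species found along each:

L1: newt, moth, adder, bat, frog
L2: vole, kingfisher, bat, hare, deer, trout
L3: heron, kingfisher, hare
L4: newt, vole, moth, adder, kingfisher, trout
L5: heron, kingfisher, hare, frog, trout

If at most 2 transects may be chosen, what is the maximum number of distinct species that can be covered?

10

Choosing L1, L2 covers {newt, vole, moth, adder, kingfisher, bat, hare, deer, frog, trout} — 10 species.
No choice of 2 transects does better; here heron is left uncovered.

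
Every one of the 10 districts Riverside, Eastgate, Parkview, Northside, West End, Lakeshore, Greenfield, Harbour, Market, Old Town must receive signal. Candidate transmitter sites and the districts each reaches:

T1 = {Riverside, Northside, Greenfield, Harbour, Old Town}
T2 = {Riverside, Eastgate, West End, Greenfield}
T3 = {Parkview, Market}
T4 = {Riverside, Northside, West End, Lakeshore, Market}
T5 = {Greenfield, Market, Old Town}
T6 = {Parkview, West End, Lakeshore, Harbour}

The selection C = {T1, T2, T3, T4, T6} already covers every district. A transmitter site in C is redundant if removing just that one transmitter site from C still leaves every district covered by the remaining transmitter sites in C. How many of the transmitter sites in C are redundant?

Drop T1: Old Town uncovered — not redundant.
Drop T2: Eastgate uncovered — not redundant.
Drop T3: the rest still cover every district — redundant.
Drop T4: the rest still cover every district — redundant.
Drop T6: the rest still cover every district — redundant.
3 redundant: T3, T4, T6.

3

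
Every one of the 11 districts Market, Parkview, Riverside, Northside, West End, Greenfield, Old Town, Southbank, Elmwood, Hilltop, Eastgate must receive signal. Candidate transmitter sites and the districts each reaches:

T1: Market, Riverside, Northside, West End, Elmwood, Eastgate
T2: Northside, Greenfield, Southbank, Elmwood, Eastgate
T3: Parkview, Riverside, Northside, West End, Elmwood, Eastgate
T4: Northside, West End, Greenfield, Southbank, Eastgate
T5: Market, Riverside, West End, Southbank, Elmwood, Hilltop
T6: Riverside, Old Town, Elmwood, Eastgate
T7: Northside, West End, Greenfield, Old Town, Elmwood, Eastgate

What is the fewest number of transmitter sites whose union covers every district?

3

T3, T5, T7 together cover {Market, Parkview, Riverside, Northside, West End, Greenfield, Old Town, Southbank, Elmwood, Hilltop, Eastgate} — every district.
No 2 of the 7 transmitter sites cover everything (all 21 pairs fall short), so 3 is minimum.
Greedy (largest uncovered first) would take T1, T2, T3, T5, T6 — 5 transmitter sites — but 3 suffice.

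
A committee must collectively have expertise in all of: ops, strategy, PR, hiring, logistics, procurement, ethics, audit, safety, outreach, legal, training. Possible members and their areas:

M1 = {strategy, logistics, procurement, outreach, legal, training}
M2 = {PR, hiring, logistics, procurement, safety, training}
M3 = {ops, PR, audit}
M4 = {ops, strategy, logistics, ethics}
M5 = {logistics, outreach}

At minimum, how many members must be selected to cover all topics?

M1, M2, M3, M4 together cover {ops, strategy, PR, hiring, logistics, procurement, ethics, audit, safety, outreach, legal, training} — every topic.
No 3 of the 5 members cover everything (all 10 triples fall short), so 4 is minimum.

4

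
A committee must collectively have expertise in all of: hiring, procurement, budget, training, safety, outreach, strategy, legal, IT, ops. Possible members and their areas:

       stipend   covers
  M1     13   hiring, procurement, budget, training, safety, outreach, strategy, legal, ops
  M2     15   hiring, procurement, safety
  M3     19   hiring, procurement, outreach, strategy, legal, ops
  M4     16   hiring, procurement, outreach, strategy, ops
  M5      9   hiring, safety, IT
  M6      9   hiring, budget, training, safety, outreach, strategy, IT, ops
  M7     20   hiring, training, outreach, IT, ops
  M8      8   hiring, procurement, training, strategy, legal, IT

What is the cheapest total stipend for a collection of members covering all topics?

M6, M8 cover every topic at stipend 9 + 8 = 17.
Any cover uses at least 2 members; among all covering selections none totals below 17.

17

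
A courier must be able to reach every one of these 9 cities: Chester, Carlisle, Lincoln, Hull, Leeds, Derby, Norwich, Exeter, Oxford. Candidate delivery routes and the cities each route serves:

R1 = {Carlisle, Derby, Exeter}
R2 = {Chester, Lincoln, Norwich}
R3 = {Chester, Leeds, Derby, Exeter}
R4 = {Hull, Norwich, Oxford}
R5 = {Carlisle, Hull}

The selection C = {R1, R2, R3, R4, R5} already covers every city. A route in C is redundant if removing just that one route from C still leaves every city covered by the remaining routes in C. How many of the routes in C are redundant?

2

Drop R1: the rest still cover every city — redundant.
Drop R2: Lincoln uncovered — not redundant.
Drop R3: Leeds uncovered — not redundant.
Drop R4: Oxford uncovered — not redundant.
Drop R5: the rest still cover every city — redundant.
2 redundant: R1, R5.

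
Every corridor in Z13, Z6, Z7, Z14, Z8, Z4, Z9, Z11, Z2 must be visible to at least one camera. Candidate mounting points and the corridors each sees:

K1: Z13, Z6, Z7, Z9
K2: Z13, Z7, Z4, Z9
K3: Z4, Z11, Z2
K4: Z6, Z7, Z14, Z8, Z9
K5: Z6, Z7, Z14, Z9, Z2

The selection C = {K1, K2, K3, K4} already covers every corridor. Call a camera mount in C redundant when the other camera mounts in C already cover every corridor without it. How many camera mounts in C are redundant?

2

Drop K1: the rest still cover every corridor — redundant.
Drop K2: the rest still cover every corridor — redundant.
Drop K3: Z11, Z2 uncovered — not redundant.
Drop K4: Z14, Z8 uncovered — not redundant.
2 redundant: K1, K2.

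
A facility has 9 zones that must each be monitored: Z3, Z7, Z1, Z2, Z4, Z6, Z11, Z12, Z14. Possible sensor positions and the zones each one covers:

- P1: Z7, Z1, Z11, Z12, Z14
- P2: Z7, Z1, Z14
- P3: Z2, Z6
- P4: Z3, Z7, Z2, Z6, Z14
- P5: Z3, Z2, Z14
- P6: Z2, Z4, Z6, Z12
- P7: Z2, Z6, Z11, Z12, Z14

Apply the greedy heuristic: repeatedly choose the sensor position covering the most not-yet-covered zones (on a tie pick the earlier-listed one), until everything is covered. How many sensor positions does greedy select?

3

Pick 1: P1 covers 5 new zones (Z7, Z1, Z11, Z12, Z14).
Pick 2: P4 covers 3 new zones (Z3, Z2, Z6).
Pick 3: P6 covers 1 new zones (Z4).
Greedy uses 3 sensor positions.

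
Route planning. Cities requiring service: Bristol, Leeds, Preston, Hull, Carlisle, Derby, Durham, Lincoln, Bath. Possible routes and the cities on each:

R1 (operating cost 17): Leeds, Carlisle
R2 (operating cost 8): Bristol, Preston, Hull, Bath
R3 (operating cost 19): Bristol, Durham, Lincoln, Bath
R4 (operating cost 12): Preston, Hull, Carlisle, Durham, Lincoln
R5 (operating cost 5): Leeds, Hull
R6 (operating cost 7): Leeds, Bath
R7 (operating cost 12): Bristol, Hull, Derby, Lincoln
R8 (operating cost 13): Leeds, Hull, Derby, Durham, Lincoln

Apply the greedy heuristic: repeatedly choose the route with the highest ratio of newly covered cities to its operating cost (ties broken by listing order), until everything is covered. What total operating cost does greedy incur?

Pick 1: R2 adds 4 new (Bristol, Preston, Hull, Bath) at operating cost 8 (ratio 4/8).
Pick 2: R8 adds 4 new (Leeds, Derby, Durham, Lincoln) at operating cost 13 (ratio 4/13).
Pick 3: R4 adds 1 new (Carlisle) at operating cost 12 (ratio 1/12).
Greedy total operating cost: 8 + 13 + 12 = 33. (The true optimum is 31, so greedy overshoots here.)

33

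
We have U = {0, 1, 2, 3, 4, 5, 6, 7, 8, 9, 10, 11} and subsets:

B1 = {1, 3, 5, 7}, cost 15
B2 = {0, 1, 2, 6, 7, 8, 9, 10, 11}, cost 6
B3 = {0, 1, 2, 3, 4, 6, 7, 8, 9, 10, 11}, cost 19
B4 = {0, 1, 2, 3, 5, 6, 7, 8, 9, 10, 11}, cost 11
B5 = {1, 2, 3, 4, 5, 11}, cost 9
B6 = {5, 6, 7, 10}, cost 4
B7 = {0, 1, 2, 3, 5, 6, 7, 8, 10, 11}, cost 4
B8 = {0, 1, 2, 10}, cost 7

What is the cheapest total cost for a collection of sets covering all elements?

B2, B5 cover every element at cost 6 + 9 = 15.
Any cover uses at least 2 sets; among all covering selections none totals below 15.

15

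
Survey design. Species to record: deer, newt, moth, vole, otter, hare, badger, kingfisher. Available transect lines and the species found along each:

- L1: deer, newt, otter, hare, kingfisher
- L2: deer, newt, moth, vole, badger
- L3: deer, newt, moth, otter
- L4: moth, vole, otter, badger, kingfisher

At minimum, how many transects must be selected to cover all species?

L1, L2 together cover {deer, newt, moth, vole, otter, hare, badger, kingfisher} — every species.
No single transect contains all 8 species, so 2 is optimal.

2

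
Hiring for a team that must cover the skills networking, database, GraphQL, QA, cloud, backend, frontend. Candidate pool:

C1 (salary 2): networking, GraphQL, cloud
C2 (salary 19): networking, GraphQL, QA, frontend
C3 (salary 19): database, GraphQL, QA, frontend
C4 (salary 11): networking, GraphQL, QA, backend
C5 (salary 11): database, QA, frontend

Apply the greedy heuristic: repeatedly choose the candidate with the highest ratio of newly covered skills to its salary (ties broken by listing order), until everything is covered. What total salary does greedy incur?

24

Pick 1: C1 adds 3 new (networking, GraphQL, cloud) at salary 2 (ratio 3/2).
Pick 2: C5 adds 3 new (database, QA, frontend) at salary 11 (ratio 3/11).
Pick 3: C4 adds 1 new (backend) at salary 11 (ratio 1/11).
Greedy total salary: 2 + 11 + 11 = 24.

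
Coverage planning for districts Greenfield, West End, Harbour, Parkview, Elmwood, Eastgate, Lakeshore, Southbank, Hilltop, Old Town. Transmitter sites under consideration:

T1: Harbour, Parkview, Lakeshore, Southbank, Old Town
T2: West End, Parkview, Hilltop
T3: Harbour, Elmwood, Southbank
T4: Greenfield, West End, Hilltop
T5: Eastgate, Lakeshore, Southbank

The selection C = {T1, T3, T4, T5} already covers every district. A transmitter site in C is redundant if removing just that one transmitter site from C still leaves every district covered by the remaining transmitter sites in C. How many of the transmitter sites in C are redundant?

Drop T1: Parkview, Old Town uncovered — not redundant.
Drop T3: Elmwood uncovered — not redundant.
Drop T4: Greenfield, West End, Hilltop uncovered — not redundant.
Drop T5: Eastgate uncovered — not redundant.
None of the transmitter sites in C is redundant.

0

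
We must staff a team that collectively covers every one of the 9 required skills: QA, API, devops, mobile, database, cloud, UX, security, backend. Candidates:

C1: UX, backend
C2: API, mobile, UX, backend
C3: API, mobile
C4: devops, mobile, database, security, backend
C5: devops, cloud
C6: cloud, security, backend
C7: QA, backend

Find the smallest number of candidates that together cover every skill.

C2, C4, C5, C7 together cover {QA, API, devops, mobile, database, cloud, UX, security, backend} — every skill.
No 3 of the 7 candidates cover everything (all 35 triples fall short), so 4 is minimum.

4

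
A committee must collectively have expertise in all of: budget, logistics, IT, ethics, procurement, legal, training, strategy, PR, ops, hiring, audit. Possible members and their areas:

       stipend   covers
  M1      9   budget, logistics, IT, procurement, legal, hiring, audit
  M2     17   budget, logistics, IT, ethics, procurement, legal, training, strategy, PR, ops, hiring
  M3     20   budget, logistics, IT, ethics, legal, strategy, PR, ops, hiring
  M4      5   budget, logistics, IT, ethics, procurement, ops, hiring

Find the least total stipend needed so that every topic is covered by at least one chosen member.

M1, M2 cover every topic at stipend 9 + 17 = 26.
Any cover uses at least 2 members; among all covering selections none totals below 26.
Greedy by coverage-per-stipend would pick M4, M2, M1 for 31 — worse than the optimum 26.

26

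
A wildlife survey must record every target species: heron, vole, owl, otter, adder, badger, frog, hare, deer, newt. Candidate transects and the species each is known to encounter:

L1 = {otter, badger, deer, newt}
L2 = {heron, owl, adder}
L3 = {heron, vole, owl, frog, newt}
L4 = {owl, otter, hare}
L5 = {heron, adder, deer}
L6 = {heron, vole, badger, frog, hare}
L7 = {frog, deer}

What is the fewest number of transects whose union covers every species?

L1, L2, L6 together cover {heron, vole, owl, otter, adder, badger, frog, hare, deer, newt} — every species.
No 2 of the 7 transects cover everything (all 21 pairs fall short), so 3 is minimum.

3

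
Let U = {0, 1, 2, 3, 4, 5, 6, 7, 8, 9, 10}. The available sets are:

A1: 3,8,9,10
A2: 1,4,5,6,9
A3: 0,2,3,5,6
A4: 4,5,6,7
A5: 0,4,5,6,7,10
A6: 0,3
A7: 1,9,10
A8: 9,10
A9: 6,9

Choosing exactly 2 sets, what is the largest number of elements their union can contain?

Choosing A1, A5 covers {0, 3, 4, 5, 6, 7, 8, 9, 10} — 9 elements.
No choice of 2 sets does better; here 1, 2 are left uncovered.

9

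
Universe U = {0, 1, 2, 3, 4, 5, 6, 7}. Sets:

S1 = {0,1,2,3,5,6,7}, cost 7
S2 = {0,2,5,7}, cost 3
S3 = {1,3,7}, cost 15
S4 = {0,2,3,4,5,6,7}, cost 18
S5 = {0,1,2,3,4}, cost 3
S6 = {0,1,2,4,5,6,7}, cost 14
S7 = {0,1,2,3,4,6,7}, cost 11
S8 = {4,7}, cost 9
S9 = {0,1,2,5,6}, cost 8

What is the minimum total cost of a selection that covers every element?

S1, S5 cover every element at cost 7 + 3 = 10.
Any cover uses at least 2 sets; among all covering selections none totals below 10.

10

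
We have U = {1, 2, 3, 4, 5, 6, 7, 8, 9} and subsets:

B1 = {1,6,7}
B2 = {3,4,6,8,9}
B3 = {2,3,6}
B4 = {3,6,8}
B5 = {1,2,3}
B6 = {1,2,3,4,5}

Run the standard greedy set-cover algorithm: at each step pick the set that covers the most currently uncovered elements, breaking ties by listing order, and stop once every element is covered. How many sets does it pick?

3

Pick 1: B2 covers 5 new elements (3, 4, 6, 8, 9).
Pick 2: B6 covers 3 new elements (1, 2, 5).
Pick 3: B1 covers 1 new elements (7).
Greedy uses 3 sets.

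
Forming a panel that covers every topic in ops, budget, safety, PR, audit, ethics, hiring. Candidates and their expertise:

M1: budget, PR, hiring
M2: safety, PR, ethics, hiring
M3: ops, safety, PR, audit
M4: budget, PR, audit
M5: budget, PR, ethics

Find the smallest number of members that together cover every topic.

3

M1, M2, M3 together cover {ops, budget, safety, PR, audit, ethics, hiring} — every topic.
No 2 of the 5 members cover everything (all 10 pairs fall short), so 3 is minimum.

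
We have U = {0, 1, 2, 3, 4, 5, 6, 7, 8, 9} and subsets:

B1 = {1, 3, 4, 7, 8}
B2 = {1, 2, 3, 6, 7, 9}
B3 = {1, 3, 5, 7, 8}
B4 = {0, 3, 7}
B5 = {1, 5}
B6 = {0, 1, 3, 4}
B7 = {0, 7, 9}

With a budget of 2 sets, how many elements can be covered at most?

Choosing B1, B2 covers {1, 2, 3, 4, 6, 7, 8, 9} — 8 elements.
No choice of 2 sets does better; here 0, 5 are left uncovered.

8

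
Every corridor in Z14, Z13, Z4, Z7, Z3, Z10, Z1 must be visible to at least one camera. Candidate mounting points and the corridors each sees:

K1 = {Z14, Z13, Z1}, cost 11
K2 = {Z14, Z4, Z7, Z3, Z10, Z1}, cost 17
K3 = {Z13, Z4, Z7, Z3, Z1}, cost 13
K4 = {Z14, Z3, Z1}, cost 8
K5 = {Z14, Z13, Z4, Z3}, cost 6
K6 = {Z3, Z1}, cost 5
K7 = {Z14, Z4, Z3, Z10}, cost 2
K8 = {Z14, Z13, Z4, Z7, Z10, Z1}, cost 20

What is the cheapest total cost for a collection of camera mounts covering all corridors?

15

K3, K7 cover every corridor at cost 13 + 2 = 15.
Any cover uses at least 2 camera mounts; among all covering selections none totals below 15.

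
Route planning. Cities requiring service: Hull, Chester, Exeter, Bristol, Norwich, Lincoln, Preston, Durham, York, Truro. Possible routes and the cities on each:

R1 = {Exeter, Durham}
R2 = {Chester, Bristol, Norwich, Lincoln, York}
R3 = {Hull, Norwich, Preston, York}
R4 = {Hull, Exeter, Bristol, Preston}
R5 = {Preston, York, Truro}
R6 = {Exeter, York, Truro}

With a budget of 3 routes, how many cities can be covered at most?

9

Choosing R1, R2, R3 covers {Hull, Chester, Exeter, Bristol, Norwich, Lincoln, Preston, Durham, York} — 9 cities.
No choice of 3 routes does better; here Truro is left uncovered.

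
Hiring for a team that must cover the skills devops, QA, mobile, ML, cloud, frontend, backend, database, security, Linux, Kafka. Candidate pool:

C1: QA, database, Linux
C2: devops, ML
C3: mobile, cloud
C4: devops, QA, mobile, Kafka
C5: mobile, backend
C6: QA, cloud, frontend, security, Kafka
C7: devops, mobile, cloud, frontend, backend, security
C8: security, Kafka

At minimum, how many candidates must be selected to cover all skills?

4

C1, C2, C4, C7 together cover {devops, QA, mobile, ML, cloud, frontend, backend, database, security, Linux, Kafka} — every skill.
No 3 of the 8 candidates cover everything (all 56 triples fall short), so 4 is minimum.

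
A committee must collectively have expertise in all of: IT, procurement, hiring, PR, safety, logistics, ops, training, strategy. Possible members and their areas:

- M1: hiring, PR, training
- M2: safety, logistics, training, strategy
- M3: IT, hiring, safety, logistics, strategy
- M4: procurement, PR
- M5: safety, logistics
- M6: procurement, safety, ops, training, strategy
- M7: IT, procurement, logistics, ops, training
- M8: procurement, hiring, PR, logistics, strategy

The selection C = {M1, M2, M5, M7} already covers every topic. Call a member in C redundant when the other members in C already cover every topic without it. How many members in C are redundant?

1

Drop M1: hiring, PR uncovered — not redundant.
Drop M2: strategy uncovered — not redundant.
Drop M5: the rest still cover every topic — redundant.
Drop M7: IT, procurement, ops uncovered — not redundant.
1 redundant: M5.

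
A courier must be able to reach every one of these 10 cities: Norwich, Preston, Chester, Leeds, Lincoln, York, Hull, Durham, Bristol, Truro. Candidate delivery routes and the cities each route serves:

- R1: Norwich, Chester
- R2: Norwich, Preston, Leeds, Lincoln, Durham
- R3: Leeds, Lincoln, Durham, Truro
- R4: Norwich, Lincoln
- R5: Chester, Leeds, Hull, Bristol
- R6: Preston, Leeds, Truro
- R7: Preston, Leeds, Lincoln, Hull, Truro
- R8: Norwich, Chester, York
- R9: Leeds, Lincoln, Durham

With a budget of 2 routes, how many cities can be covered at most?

Choosing R2, R5 covers {Norwich, Preston, Chester, Leeds, Lincoln, Hull, Durham, Bristol} — 8 cities.
No choice of 2 routes does better; here York, Truro are left uncovered.

8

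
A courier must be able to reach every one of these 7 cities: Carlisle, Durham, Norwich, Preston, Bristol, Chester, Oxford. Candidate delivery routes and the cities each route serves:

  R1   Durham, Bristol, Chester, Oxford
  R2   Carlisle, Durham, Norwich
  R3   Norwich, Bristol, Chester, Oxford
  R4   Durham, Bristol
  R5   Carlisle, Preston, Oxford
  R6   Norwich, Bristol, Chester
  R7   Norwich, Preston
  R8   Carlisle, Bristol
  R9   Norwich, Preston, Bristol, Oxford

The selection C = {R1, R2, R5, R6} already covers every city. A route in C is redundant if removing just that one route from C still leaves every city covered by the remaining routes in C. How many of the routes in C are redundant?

3

Drop R1: the rest still cover every city — redundant.
Drop R2: the rest still cover every city — redundant.
Drop R5: Preston uncovered — not redundant.
Drop R6: the rest still cover every city — redundant.
3 redundant: R1, R2, R6.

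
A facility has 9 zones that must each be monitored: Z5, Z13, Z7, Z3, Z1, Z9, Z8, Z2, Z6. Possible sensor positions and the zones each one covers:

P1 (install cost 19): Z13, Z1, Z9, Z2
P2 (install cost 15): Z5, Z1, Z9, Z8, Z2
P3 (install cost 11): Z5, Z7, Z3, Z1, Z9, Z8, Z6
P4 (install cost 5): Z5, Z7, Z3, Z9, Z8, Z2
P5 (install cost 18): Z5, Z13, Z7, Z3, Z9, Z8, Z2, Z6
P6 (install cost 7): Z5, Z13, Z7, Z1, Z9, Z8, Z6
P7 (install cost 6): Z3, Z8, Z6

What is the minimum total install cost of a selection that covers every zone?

P4, P6 cover every zone at install cost 5 + 7 = 12.
Any cover uses at least 2 sensor positions; among all covering selections none totals below 12.

12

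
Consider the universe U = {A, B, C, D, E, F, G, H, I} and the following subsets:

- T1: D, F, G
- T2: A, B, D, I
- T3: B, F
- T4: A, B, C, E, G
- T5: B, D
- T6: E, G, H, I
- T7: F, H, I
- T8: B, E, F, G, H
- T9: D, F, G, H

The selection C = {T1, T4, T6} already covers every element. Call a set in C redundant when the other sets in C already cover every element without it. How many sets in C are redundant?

0

Drop T1: D, F uncovered — not redundant.
Drop T4: A, B, C uncovered — not redundant.
Drop T6: H, I uncovered — not redundant.
None of the sets in C is redundant.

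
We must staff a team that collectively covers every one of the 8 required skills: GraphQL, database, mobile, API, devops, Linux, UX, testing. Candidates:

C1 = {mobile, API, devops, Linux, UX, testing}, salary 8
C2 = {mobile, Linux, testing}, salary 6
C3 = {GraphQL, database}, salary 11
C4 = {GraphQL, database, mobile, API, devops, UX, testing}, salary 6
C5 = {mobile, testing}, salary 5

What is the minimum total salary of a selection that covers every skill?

12

C2, C4 cover every skill at salary 6 + 6 = 12.
Any cover uses at least 2 candidates; among all covering selections none totals below 12.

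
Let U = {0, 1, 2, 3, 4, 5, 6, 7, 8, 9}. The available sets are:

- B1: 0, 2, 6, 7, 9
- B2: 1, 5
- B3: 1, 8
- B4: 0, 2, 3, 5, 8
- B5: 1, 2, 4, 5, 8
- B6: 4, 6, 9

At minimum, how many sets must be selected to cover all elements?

B1, B4, B5 together cover {0, 1, 2, 3, 4, 5, 6, 7, 8, 9} — every element.
No 2 of the 6 sets cover everything (all 15 pairs fall short), so 3 is minimum.

3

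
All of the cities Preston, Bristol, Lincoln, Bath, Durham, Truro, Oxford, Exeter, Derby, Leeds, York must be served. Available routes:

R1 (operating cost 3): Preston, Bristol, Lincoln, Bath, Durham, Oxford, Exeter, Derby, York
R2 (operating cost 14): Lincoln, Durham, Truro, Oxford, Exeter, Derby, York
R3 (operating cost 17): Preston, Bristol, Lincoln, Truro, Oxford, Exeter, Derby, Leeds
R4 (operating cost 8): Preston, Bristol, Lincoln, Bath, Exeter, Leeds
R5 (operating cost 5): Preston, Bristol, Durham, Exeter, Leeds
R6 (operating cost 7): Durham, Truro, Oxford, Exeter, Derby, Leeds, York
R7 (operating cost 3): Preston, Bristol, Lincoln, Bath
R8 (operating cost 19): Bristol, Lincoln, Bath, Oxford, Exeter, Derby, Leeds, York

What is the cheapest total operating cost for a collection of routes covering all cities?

10

R1, R6 cover every city at operating cost 3 + 7 = 10.
Any cover uses at least 2 routes; among all covering selections none totals below 10.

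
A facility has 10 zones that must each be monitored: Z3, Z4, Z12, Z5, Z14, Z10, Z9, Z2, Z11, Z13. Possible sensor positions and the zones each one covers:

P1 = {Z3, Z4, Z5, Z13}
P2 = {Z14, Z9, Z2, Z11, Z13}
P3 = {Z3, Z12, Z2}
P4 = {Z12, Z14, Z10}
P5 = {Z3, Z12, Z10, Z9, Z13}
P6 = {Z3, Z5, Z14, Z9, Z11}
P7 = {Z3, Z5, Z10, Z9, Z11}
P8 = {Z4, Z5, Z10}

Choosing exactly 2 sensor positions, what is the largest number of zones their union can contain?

8

Choosing P1, P2 covers {Z3, Z4, Z5, Z14, Z9, Z2, Z11, Z13} — 8 zones.
No choice of 2 sensor positions does better; here Z12, Z10 are left uncovered.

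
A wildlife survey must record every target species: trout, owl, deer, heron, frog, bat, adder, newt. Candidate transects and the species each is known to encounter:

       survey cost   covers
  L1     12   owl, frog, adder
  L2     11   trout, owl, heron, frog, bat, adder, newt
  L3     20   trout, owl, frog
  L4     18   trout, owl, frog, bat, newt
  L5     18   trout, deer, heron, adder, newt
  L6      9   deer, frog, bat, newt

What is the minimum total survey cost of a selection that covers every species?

20

L2, L6 cover every species at survey cost 11 + 9 = 20.
Any cover uses at least 2 transects; among all covering selections none totals below 20.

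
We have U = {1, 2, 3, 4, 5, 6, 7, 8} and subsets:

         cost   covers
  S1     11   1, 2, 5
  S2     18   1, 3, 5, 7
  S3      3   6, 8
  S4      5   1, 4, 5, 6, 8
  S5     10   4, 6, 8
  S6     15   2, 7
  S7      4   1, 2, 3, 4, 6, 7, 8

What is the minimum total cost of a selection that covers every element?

S4, S7 cover every element at cost 5 + 4 = 9.
Any cover uses at least 2 sets; among all covering selections none totals below 9.

9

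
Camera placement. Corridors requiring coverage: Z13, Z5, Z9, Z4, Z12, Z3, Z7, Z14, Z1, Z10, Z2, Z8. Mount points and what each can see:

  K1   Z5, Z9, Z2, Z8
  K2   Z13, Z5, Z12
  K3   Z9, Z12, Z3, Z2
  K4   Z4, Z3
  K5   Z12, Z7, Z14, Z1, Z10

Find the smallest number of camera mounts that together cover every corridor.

4

K1, K2, K4, K5 together cover {Z13, Z5, Z9, Z4, Z12, Z3, Z7, Z14, Z1, Z10, Z2, Z8} — every corridor.
No 3 of the 5 camera mounts cover everything (all 10 triples fall short), so 4 is minimum.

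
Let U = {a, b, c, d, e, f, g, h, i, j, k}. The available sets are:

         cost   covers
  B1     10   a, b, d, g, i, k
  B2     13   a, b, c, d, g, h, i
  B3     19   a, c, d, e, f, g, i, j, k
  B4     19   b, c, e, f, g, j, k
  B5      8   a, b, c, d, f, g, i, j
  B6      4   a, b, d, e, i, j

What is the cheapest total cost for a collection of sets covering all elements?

B2, B3 cover every element at cost 13 + 19 = 32.
Any cover uses at least 2 sets; among all covering selections none totals below 32.
Greedy by coverage-per-cost would pick B6, B5, B1, B2 for 35 — worse than the optimum 32.

32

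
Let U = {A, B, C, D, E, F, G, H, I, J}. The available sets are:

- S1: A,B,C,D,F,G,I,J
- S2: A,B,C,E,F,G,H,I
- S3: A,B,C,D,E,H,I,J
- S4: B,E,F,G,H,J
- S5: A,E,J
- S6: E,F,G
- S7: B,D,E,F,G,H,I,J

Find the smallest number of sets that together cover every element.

2

S1, S2 together cover {A, B, C, D, E, F, G, H, I, J} — every element.
No single set contains all 10 elements, so 2 is optimal.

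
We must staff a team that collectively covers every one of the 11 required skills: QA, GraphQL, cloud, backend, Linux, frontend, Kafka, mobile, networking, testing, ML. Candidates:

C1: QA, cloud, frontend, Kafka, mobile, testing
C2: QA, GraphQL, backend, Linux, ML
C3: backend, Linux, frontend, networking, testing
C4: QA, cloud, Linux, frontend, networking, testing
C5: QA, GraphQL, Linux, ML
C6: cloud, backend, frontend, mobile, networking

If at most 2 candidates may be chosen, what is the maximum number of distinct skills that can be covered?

Choosing C1, C2 covers {QA, GraphQL, cloud, backend, Linux, frontend, Kafka, mobile, testing, ML} — 10 skills.
No choice of 2 candidates does better; here networking is left uncovered.

10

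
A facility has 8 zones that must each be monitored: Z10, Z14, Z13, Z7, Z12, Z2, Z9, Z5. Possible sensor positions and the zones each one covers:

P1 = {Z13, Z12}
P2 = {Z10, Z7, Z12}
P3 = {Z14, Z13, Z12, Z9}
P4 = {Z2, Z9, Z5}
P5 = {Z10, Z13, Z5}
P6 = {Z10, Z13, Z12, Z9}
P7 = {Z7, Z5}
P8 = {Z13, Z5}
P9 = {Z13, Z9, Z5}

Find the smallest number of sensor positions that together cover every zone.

3

P2, P3, P4 together cover {Z10, Z14, Z13, Z7, Z12, Z2, Z9, Z5} — every zone.
No 2 of the 9 sensor positions cover everything (all 36 pairs fall short), so 3 is minimum.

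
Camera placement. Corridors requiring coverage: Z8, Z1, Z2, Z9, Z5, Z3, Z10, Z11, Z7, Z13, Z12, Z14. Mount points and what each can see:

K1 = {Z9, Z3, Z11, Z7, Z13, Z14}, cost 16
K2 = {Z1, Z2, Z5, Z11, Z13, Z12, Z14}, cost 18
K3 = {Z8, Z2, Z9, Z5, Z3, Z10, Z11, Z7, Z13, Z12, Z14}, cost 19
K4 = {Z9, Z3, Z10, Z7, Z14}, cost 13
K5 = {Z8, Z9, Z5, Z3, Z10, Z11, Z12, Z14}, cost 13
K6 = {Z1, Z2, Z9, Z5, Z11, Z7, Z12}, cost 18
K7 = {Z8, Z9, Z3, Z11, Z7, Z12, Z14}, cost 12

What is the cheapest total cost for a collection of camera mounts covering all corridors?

37

K2, K3 cover every corridor at cost 18 + 19 = 37.
Any cover uses at least 2 camera mounts; among all covering selections none totals below 37.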